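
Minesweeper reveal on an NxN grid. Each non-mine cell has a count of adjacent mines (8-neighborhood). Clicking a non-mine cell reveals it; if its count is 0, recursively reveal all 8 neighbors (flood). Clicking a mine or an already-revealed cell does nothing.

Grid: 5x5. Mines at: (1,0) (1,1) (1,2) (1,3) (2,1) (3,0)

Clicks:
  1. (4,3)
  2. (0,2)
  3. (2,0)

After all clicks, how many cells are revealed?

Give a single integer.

Click 1 (4,3) count=0: revealed 11 new [(2,2) (2,3) (2,4) (3,1) (3,2) (3,3) (3,4) (4,1) (4,2) (4,3) (4,4)] -> total=11
Click 2 (0,2) count=3: revealed 1 new [(0,2)] -> total=12
Click 3 (2,0) count=4: revealed 1 new [(2,0)] -> total=13

Answer: 13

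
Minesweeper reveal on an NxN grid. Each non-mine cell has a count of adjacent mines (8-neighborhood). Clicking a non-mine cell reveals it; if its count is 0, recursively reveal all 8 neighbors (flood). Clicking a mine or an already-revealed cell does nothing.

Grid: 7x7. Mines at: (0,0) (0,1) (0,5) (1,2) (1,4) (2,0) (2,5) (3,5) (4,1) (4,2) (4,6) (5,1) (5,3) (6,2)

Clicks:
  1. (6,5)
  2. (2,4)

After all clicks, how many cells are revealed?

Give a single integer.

Click 1 (6,5) count=0: revealed 6 new [(5,4) (5,5) (5,6) (6,4) (6,5) (6,6)] -> total=6
Click 2 (2,4) count=3: revealed 1 new [(2,4)] -> total=7

Answer: 7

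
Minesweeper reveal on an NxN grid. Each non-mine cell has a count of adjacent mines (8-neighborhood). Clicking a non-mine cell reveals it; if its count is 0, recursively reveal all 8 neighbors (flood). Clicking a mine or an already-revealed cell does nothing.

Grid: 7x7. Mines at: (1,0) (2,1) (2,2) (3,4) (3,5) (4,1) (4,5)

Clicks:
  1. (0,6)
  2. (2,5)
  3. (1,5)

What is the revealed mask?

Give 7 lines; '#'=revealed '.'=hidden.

Click 1 (0,6) count=0: revealed 16 new [(0,1) (0,2) (0,3) (0,4) (0,5) (0,6) (1,1) (1,2) (1,3) (1,4) (1,5) (1,6) (2,3) (2,4) (2,5) (2,6)] -> total=16
Click 2 (2,5) count=2: revealed 0 new [(none)] -> total=16
Click 3 (1,5) count=0: revealed 0 new [(none)] -> total=16

Answer: .######
.######
...####
.......
.......
.......
.......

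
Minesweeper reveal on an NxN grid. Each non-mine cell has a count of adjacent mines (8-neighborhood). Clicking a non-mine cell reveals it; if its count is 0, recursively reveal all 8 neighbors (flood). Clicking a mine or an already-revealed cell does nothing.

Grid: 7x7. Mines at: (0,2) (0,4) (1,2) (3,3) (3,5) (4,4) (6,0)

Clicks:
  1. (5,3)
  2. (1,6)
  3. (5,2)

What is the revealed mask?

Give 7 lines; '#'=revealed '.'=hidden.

Answer: ##...##
##...##
###..##
###....
####.##
#######
.######

Derivation:
Click 1 (5,3) count=1: revealed 1 new [(5,3)] -> total=1
Click 2 (1,6) count=0: revealed 6 new [(0,5) (0,6) (1,5) (1,6) (2,5) (2,6)] -> total=7
Click 3 (5,2) count=0: revealed 28 new [(0,0) (0,1) (1,0) (1,1) (2,0) (2,1) (2,2) (3,0) (3,1) (3,2) (4,0) (4,1) (4,2) (4,3) (4,5) (4,6) (5,0) (5,1) (5,2) (5,4) (5,5) (5,6) (6,1) (6,2) (6,3) (6,4) (6,5) (6,6)] -> total=35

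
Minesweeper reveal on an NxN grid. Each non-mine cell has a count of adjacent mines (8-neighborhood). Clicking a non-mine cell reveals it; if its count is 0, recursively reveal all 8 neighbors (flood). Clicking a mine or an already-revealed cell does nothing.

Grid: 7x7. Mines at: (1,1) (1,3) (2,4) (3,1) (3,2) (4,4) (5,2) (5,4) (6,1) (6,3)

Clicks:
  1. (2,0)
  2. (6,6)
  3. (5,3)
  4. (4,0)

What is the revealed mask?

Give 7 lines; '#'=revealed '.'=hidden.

Answer: ....###
....###
#....##
.....##
#....##
...#.##
.....##

Derivation:
Click 1 (2,0) count=2: revealed 1 new [(2,0)] -> total=1
Click 2 (6,6) count=0: revealed 16 new [(0,4) (0,5) (0,6) (1,4) (1,5) (1,6) (2,5) (2,6) (3,5) (3,6) (4,5) (4,6) (5,5) (5,6) (6,5) (6,6)] -> total=17
Click 3 (5,3) count=4: revealed 1 new [(5,3)] -> total=18
Click 4 (4,0) count=1: revealed 1 new [(4,0)] -> total=19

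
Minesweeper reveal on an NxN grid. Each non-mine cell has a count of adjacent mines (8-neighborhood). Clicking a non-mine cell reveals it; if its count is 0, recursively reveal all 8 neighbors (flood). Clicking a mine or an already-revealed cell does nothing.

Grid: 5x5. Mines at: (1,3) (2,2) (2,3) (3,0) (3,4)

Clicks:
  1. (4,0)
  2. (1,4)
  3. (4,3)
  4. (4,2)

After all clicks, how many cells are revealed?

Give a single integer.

Answer: 8

Derivation:
Click 1 (4,0) count=1: revealed 1 new [(4,0)] -> total=1
Click 2 (1,4) count=2: revealed 1 new [(1,4)] -> total=2
Click 3 (4,3) count=1: revealed 1 new [(4,3)] -> total=3
Click 4 (4,2) count=0: revealed 5 new [(3,1) (3,2) (3,3) (4,1) (4,2)] -> total=8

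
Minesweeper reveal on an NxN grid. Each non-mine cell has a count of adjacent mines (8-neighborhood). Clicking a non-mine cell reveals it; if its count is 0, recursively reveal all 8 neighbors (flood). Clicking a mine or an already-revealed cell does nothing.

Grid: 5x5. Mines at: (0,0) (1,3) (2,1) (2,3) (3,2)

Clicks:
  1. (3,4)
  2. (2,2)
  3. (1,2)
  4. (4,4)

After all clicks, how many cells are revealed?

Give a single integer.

Answer: 6

Derivation:
Click 1 (3,4) count=1: revealed 1 new [(3,4)] -> total=1
Click 2 (2,2) count=4: revealed 1 new [(2,2)] -> total=2
Click 3 (1,2) count=3: revealed 1 new [(1,2)] -> total=3
Click 4 (4,4) count=0: revealed 3 new [(3,3) (4,3) (4,4)] -> total=6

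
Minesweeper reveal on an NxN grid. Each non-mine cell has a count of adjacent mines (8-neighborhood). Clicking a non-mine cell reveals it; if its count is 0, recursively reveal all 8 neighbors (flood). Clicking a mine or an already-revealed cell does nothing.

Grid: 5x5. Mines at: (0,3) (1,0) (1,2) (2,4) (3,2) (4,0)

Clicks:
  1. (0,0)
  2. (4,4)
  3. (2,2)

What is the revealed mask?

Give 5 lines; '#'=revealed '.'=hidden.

Answer: #....
.....
..#..
...##
...##

Derivation:
Click 1 (0,0) count=1: revealed 1 new [(0,0)] -> total=1
Click 2 (4,4) count=0: revealed 4 new [(3,3) (3,4) (4,3) (4,4)] -> total=5
Click 3 (2,2) count=2: revealed 1 new [(2,2)] -> total=6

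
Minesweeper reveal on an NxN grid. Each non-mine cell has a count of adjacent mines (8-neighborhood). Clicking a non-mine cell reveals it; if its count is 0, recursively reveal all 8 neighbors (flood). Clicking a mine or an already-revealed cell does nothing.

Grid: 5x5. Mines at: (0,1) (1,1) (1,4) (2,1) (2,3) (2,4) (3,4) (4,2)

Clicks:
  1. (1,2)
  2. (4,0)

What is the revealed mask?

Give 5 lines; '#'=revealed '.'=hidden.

Click 1 (1,2) count=4: revealed 1 new [(1,2)] -> total=1
Click 2 (4,0) count=0: revealed 4 new [(3,0) (3,1) (4,0) (4,1)] -> total=5

Answer: .....
..#..
.....
##...
##...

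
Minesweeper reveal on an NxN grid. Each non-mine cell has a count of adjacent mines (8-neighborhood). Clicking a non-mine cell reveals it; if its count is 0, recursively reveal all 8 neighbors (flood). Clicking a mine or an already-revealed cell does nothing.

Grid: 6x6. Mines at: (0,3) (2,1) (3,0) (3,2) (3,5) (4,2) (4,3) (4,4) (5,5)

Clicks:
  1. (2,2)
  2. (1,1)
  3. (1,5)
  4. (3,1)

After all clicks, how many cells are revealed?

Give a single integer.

Answer: 9

Derivation:
Click 1 (2,2) count=2: revealed 1 new [(2,2)] -> total=1
Click 2 (1,1) count=1: revealed 1 new [(1,1)] -> total=2
Click 3 (1,5) count=0: revealed 6 new [(0,4) (0,5) (1,4) (1,5) (2,4) (2,5)] -> total=8
Click 4 (3,1) count=4: revealed 1 new [(3,1)] -> total=9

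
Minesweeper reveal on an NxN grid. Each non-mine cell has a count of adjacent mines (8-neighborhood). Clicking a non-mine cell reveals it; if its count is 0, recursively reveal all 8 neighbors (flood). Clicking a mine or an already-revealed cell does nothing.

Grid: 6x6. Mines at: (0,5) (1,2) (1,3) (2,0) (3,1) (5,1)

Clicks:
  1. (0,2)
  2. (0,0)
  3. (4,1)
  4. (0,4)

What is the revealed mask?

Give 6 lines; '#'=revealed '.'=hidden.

Click 1 (0,2) count=2: revealed 1 new [(0,2)] -> total=1
Click 2 (0,0) count=0: revealed 4 new [(0,0) (0,1) (1,0) (1,1)] -> total=5
Click 3 (4,1) count=2: revealed 1 new [(4,1)] -> total=6
Click 4 (0,4) count=2: revealed 1 new [(0,4)] -> total=7

Answer: ###.#.
##....
......
......
.#....
......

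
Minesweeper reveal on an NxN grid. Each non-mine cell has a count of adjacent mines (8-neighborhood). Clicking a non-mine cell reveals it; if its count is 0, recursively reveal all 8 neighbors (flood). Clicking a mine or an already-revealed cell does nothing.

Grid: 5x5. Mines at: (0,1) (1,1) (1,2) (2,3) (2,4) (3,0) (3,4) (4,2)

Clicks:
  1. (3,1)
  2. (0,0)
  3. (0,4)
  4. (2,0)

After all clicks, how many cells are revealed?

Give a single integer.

Answer: 7

Derivation:
Click 1 (3,1) count=2: revealed 1 new [(3,1)] -> total=1
Click 2 (0,0) count=2: revealed 1 new [(0,0)] -> total=2
Click 3 (0,4) count=0: revealed 4 new [(0,3) (0,4) (1,3) (1,4)] -> total=6
Click 4 (2,0) count=2: revealed 1 new [(2,0)] -> total=7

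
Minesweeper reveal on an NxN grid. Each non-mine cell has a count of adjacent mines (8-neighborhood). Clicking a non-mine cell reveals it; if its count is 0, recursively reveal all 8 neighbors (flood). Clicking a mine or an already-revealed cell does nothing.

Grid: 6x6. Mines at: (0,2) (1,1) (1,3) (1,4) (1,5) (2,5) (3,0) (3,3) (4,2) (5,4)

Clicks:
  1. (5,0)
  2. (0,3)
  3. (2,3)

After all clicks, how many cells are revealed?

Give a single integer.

Answer: 6

Derivation:
Click 1 (5,0) count=0: revealed 4 new [(4,0) (4,1) (5,0) (5,1)] -> total=4
Click 2 (0,3) count=3: revealed 1 new [(0,3)] -> total=5
Click 3 (2,3) count=3: revealed 1 new [(2,3)] -> total=6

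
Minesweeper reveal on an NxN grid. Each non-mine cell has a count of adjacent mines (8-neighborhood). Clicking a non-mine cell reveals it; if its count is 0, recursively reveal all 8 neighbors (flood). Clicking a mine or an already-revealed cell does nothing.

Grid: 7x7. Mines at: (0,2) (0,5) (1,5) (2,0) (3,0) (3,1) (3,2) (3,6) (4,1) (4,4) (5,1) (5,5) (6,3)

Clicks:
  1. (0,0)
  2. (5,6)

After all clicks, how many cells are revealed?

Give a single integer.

Click 1 (0,0) count=0: revealed 4 new [(0,0) (0,1) (1,0) (1,1)] -> total=4
Click 2 (5,6) count=1: revealed 1 new [(5,6)] -> total=5

Answer: 5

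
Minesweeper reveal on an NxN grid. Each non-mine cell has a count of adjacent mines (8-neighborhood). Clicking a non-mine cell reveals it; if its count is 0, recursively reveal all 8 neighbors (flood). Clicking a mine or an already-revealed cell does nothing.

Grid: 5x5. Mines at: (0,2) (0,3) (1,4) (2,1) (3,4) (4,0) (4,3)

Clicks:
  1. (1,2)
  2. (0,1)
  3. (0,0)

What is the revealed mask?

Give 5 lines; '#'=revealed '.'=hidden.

Click 1 (1,2) count=3: revealed 1 new [(1,2)] -> total=1
Click 2 (0,1) count=1: revealed 1 new [(0,1)] -> total=2
Click 3 (0,0) count=0: revealed 3 new [(0,0) (1,0) (1,1)] -> total=5

Answer: ##...
###..
.....
.....
.....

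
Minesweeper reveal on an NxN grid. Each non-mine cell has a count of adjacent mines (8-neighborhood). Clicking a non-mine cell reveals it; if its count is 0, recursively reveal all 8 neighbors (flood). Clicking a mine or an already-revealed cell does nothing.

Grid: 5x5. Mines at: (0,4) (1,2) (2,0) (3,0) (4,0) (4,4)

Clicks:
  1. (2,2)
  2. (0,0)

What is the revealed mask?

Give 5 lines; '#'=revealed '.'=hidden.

Answer: ##...
##...
..#..
.....
.....

Derivation:
Click 1 (2,2) count=1: revealed 1 new [(2,2)] -> total=1
Click 2 (0,0) count=0: revealed 4 new [(0,0) (0,1) (1,0) (1,1)] -> total=5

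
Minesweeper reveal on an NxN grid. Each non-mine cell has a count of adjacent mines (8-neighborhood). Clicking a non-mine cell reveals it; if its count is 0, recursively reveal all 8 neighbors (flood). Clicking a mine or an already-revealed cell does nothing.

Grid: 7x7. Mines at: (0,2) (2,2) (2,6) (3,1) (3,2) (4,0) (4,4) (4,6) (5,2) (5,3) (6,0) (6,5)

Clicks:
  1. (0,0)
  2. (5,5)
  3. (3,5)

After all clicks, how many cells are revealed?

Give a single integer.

Answer: 8

Derivation:
Click 1 (0,0) count=0: revealed 6 new [(0,0) (0,1) (1,0) (1,1) (2,0) (2,1)] -> total=6
Click 2 (5,5) count=3: revealed 1 new [(5,5)] -> total=7
Click 3 (3,5) count=3: revealed 1 new [(3,5)] -> total=8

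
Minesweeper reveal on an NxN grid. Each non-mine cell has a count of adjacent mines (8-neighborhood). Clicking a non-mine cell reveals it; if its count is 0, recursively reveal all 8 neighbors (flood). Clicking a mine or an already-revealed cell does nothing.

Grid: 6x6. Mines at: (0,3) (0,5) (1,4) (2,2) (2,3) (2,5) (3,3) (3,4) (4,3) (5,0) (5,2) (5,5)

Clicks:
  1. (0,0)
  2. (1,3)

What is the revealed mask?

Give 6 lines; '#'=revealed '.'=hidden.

Answer: ###...
####..
##....
##....
##....
......

Derivation:
Click 1 (0,0) count=0: revealed 12 new [(0,0) (0,1) (0,2) (1,0) (1,1) (1,2) (2,0) (2,1) (3,0) (3,1) (4,0) (4,1)] -> total=12
Click 2 (1,3) count=4: revealed 1 new [(1,3)] -> total=13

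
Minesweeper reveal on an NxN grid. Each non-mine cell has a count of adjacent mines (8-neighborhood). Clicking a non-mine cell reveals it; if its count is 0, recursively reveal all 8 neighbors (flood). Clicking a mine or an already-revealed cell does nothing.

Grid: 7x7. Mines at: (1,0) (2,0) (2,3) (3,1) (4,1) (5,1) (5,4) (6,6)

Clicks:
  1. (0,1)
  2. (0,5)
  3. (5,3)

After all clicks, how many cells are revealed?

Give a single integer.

Answer: 24

Derivation:
Click 1 (0,1) count=1: revealed 1 new [(0,1)] -> total=1
Click 2 (0,5) count=0: revealed 22 new [(0,2) (0,3) (0,4) (0,5) (0,6) (1,1) (1,2) (1,3) (1,4) (1,5) (1,6) (2,4) (2,5) (2,6) (3,4) (3,5) (3,6) (4,4) (4,5) (4,6) (5,5) (5,6)] -> total=23
Click 3 (5,3) count=1: revealed 1 new [(5,3)] -> total=24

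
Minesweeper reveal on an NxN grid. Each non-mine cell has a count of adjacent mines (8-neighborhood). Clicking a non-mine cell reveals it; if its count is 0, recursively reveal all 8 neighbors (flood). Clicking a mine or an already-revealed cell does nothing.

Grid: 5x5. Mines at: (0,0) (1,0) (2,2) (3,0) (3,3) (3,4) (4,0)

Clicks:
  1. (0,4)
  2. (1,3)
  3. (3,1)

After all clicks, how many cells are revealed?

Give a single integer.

Click 1 (0,4) count=0: revealed 10 new [(0,1) (0,2) (0,3) (0,4) (1,1) (1,2) (1,3) (1,4) (2,3) (2,4)] -> total=10
Click 2 (1,3) count=1: revealed 0 new [(none)] -> total=10
Click 3 (3,1) count=3: revealed 1 new [(3,1)] -> total=11

Answer: 11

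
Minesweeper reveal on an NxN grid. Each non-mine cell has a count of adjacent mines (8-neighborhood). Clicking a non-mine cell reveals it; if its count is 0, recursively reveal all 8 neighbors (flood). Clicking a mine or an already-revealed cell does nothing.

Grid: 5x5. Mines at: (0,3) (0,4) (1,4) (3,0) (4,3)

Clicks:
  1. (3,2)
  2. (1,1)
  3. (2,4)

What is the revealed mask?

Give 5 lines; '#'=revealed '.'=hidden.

Answer: ###..
####.
#####
.###.
.....

Derivation:
Click 1 (3,2) count=1: revealed 1 new [(3,2)] -> total=1
Click 2 (1,1) count=0: revealed 13 new [(0,0) (0,1) (0,2) (1,0) (1,1) (1,2) (1,3) (2,0) (2,1) (2,2) (2,3) (3,1) (3,3)] -> total=14
Click 3 (2,4) count=1: revealed 1 new [(2,4)] -> total=15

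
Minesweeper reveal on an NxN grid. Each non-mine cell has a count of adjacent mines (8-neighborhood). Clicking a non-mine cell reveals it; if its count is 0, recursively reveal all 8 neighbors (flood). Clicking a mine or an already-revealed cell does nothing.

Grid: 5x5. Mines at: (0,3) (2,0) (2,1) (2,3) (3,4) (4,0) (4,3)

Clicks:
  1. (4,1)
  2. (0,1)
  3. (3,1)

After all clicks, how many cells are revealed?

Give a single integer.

Answer: 8

Derivation:
Click 1 (4,1) count=1: revealed 1 new [(4,1)] -> total=1
Click 2 (0,1) count=0: revealed 6 new [(0,0) (0,1) (0,2) (1,0) (1,1) (1,2)] -> total=7
Click 3 (3,1) count=3: revealed 1 new [(3,1)] -> total=8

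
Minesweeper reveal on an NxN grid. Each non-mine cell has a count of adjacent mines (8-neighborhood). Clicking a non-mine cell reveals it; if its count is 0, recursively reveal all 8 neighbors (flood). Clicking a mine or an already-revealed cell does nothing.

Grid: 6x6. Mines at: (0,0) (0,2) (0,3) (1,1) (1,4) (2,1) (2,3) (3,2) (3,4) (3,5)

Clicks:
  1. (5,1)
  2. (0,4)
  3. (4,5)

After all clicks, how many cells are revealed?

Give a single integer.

Click 1 (5,1) count=0: revealed 14 new [(3,0) (3,1) (4,0) (4,1) (4,2) (4,3) (4,4) (4,5) (5,0) (5,1) (5,2) (5,3) (5,4) (5,5)] -> total=14
Click 2 (0,4) count=2: revealed 1 new [(0,4)] -> total=15
Click 3 (4,5) count=2: revealed 0 new [(none)] -> total=15

Answer: 15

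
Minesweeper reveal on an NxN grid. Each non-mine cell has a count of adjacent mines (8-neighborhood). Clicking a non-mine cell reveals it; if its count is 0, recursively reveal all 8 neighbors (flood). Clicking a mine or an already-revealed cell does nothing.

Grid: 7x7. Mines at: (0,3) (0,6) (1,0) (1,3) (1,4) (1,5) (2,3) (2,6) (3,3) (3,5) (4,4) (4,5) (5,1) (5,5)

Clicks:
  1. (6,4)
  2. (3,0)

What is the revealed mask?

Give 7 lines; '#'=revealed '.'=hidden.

Click 1 (6,4) count=1: revealed 1 new [(6,4)] -> total=1
Click 2 (3,0) count=0: revealed 9 new [(2,0) (2,1) (2,2) (3,0) (3,1) (3,2) (4,0) (4,1) (4,2)] -> total=10

Answer: .......
.......
###....
###....
###....
.......
....#..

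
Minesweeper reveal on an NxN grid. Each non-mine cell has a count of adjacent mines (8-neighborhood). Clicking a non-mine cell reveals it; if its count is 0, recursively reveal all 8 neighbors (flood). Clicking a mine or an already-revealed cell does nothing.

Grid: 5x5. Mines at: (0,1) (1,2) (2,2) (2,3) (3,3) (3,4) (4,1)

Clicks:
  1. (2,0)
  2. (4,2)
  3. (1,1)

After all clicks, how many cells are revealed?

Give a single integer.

Click 1 (2,0) count=0: revealed 6 new [(1,0) (1,1) (2,0) (2,1) (3,0) (3,1)] -> total=6
Click 2 (4,2) count=2: revealed 1 new [(4,2)] -> total=7
Click 3 (1,1) count=3: revealed 0 new [(none)] -> total=7

Answer: 7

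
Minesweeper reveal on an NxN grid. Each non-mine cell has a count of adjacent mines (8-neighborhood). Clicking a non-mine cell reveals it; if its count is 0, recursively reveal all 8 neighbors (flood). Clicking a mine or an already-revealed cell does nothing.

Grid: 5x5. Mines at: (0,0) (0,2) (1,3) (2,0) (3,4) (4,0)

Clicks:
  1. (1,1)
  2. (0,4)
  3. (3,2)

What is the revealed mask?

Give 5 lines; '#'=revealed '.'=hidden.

Click 1 (1,1) count=3: revealed 1 new [(1,1)] -> total=1
Click 2 (0,4) count=1: revealed 1 new [(0,4)] -> total=2
Click 3 (3,2) count=0: revealed 9 new [(2,1) (2,2) (2,3) (3,1) (3,2) (3,3) (4,1) (4,2) (4,3)] -> total=11

Answer: ....#
.#...
.###.
.###.
.###.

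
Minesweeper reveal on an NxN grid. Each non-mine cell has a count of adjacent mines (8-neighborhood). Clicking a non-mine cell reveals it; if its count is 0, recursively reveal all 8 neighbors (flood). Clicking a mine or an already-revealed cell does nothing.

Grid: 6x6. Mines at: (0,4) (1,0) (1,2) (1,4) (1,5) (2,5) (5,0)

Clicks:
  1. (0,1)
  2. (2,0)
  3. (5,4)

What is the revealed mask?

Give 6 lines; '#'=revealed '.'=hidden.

Click 1 (0,1) count=2: revealed 1 new [(0,1)] -> total=1
Click 2 (2,0) count=1: revealed 1 new [(2,0)] -> total=2
Click 3 (5,4) count=0: revealed 21 new [(2,1) (2,2) (2,3) (2,4) (3,0) (3,1) (3,2) (3,3) (3,4) (3,5) (4,0) (4,1) (4,2) (4,3) (4,4) (4,5) (5,1) (5,2) (5,3) (5,4) (5,5)] -> total=23

Answer: .#....
......
#####.
######
######
.#####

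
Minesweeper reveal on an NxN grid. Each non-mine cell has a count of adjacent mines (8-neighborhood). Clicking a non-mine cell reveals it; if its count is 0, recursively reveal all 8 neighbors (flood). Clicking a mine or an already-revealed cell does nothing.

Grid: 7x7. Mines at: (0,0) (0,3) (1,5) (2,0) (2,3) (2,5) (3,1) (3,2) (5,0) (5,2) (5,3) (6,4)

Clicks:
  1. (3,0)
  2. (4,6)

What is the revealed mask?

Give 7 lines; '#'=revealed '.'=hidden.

Click 1 (3,0) count=2: revealed 1 new [(3,0)] -> total=1
Click 2 (4,6) count=0: revealed 11 new [(3,4) (3,5) (3,6) (4,4) (4,5) (4,6) (5,4) (5,5) (5,6) (6,5) (6,6)] -> total=12

Answer: .......
.......
.......
#...###
....###
....###
.....##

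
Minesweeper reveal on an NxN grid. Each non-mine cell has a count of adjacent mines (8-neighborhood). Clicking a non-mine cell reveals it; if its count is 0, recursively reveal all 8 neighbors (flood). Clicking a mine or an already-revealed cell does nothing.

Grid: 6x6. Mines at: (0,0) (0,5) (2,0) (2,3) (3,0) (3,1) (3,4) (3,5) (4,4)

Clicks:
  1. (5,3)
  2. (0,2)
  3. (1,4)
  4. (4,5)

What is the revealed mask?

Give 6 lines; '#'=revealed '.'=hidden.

Click 1 (5,3) count=1: revealed 1 new [(5,3)] -> total=1
Click 2 (0,2) count=0: revealed 8 new [(0,1) (0,2) (0,3) (0,4) (1,1) (1,2) (1,3) (1,4)] -> total=9
Click 3 (1,4) count=2: revealed 0 new [(none)] -> total=9
Click 4 (4,5) count=3: revealed 1 new [(4,5)] -> total=10

Answer: .####.
.####.
......
......
.....#
...#..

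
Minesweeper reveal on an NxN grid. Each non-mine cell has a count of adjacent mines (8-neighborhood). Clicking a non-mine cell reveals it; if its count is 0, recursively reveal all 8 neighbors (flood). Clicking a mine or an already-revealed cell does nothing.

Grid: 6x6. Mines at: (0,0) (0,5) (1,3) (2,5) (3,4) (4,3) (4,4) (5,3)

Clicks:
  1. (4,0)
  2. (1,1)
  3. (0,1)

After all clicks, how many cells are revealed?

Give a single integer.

Click 1 (4,0) count=0: revealed 15 new [(1,0) (1,1) (1,2) (2,0) (2,1) (2,2) (3,0) (3,1) (3,2) (4,0) (4,1) (4,2) (5,0) (5,1) (5,2)] -> total=15
Click 2 (1,1) count=1: revealed 0 new [(none)] -> total=15
Click 3 (0,1) count=1: revealed 1 new [(0,1)] -> total=16

Answer: 16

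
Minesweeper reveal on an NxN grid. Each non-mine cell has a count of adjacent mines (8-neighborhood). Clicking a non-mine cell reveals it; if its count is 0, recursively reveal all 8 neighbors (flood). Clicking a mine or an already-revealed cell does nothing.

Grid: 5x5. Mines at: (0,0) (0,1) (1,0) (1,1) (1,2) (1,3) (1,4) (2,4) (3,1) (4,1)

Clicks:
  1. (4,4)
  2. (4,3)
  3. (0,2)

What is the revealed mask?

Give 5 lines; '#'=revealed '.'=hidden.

Answer: ..#..
.....
.....
..###
..###

Derivation:
Click 1 (4,4) count=0: revealed 6 new [(3,2) (3,3) (3,4) (4,2) (4,3) (4,4)] -> total=6
Click 2 (4,3) count=0: revealed 0 new [(none)] -> total=6
Click 3 (0,2) count=4: revealed 1 new [(0,2)] -> total=7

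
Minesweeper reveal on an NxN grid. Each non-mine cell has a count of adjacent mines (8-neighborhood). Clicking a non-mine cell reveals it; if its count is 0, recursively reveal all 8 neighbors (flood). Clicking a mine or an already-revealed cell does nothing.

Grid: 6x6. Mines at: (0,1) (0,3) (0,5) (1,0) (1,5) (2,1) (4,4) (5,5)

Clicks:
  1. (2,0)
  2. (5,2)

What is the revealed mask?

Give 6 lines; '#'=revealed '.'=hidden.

Answer: ......
......
#.....
####..
####..
####..

Derivation:
Click 1 (2,0) count=2: revealed 1 new [(2,0)] -> total=1
Click 2 (5,2) count=0: revealed 12 new [(3,0) (3,1) (3,2) (3,3) (4,0) (4,1) (4,2) (4,3) (5,0) (5,1) (5,2) (5,3)] -> total=13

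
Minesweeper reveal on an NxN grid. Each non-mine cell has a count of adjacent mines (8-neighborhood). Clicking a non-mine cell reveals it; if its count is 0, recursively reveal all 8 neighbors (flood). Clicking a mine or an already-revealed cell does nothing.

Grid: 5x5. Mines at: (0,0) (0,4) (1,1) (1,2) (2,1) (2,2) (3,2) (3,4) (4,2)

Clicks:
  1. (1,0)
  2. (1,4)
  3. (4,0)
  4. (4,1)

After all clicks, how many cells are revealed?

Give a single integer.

Answer: 6

Derivation:
Click 1 (1,0) count=3: revealed 1 new [(1,0)] -> total=1
Click 2 (1,4) count=1: revealed 1 new [(1,4)] -> total=2
Click 3 (4,0) count=0: revealed 4 new [(3,0) (3,1) (4,0) (4,1)] -> total=6
Click 4 (4,1) count=2: revealed 0 new [(none)] -> total=6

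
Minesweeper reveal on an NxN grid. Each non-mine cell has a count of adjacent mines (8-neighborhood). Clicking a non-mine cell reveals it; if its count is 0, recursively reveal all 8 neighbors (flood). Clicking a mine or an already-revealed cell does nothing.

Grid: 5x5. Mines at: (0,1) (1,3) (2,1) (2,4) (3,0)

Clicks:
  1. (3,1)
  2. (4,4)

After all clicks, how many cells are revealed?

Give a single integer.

Answer: 8

Derivation:
Click 1 (3,1) count=2: revealed 1 new [(3,1)] -> total=1
Click 2 (4,4) count=0: revealed 7 new [(3,2) (3,3) (3,4) (4,1) (4,2) (4,3) (4,4)] -> total=8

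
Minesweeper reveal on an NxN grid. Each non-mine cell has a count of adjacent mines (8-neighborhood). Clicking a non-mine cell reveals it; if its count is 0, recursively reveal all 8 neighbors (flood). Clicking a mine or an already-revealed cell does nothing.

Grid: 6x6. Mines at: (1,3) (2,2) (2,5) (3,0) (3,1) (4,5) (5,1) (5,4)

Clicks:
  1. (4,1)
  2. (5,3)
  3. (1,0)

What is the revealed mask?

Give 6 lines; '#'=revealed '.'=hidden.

Answer: ###...
###...
##....
......
.#....
...#..

Derivation:
Click 1 (4,1) count=3: revealed 1 new [(4,1)] -> total=1
Click 2 (5,3) count=1: revealed 1 new [(5,3)] -> total=2
Click 3 (1,0) count=0: revealed 8 new [(0,0) (0,1) (0,2) (1,0) (1,1) (1,2) (2,0) (2,1)] -> total=10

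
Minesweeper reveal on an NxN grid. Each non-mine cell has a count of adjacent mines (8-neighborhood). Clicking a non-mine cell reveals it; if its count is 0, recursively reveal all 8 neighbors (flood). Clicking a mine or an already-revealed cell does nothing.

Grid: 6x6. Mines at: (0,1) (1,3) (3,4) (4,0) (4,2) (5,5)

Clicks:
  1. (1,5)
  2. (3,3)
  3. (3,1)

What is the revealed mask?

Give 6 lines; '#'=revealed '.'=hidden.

Click 1 (1,5) count=0: revealed 6 new [(0,4) (0,5) (1,4) (1,5) (2,4) (2,5)] -> total=6
Click 2 (3,3) count=2: revealed 1 new [(3,3)] -> total=7
Click 3 (3,1) count=2: revealed 1 new [(3,1)] -> total=8

Answer: ....##
....##
....##
.#.#..
......
......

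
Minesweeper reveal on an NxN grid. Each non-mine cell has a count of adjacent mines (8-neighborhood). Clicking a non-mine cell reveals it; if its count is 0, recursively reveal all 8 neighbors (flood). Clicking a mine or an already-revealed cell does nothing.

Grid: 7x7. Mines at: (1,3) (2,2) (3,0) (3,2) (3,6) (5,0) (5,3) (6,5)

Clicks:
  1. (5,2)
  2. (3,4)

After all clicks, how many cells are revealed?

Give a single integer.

Answer: 10

Derivation:
Click 1 (5,2) count=1: revealed 1 new [(5,2)] -> total=1
Click 2 (3,4) count=0: revealed 9 new [(2,3) (2,4) (2,5) (3,3) (3,4) (3,5) (4,3) (4,4) (4,5)] -> total=10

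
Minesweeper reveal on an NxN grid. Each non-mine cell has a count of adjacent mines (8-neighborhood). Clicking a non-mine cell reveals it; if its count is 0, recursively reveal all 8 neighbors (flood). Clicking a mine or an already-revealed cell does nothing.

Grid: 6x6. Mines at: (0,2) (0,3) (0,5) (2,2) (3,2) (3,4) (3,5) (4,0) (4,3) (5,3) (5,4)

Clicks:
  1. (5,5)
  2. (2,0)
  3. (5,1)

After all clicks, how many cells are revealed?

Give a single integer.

Click 1 (5,5) count=1: revealed 1 new [(5,5)] -> total=1
Click 2 (2,0) count=0: revealed 8 new [(0,0) (0,1) (1,0) (1,1) (2,0) (2,1) (3,0) (3,1)] -> total=9
Click 3 (5,1) count=1: revealed 1 new [(5,1)] -> total=10

Answer: 10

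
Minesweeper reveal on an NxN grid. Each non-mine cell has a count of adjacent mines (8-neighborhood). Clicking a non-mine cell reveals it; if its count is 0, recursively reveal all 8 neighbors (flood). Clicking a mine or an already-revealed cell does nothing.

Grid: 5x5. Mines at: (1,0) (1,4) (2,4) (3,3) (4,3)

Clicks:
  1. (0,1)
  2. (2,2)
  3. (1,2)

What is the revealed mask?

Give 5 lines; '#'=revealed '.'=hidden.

Click 1 (0,1) count=1: revealed 1 new [(0,1)] -> total=1
Click 2 (2,2) count=1: revealed 1 new [(2,2)] -> total=2
Click 3 (1,2) count=0: revealed 7 new [(0,2) (0,3) (1,1) (1,2) (1,3) (2,1) (2,3)] -> total=9

Answer: .###.
.###.
.###.
.....
.....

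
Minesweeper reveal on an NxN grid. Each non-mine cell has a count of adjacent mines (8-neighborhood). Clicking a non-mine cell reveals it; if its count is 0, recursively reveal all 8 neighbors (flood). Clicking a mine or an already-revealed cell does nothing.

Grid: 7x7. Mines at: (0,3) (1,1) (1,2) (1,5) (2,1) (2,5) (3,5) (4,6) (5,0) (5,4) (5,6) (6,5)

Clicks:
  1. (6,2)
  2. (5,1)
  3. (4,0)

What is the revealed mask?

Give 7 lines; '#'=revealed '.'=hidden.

Click 1 (6,2) count=0: revealed 17 new [(2,2) (2,3) (2,4) (3,1) (3,2) (3,3) (3,4) (4,1) (4,2) (4,3) (4,4) (5,1) (5,2) (5,3) (6,1) (6,2) (6,3)] -> total=17
Click 2 (5,1) count=1: revealed 0 new [(none)] -> total=17
Click 3 (4,0) count=1: revealed 1 new [(4,0)] -> total=18

Answer: .......
.......
..###..
.####..
#####..
.###...
.###...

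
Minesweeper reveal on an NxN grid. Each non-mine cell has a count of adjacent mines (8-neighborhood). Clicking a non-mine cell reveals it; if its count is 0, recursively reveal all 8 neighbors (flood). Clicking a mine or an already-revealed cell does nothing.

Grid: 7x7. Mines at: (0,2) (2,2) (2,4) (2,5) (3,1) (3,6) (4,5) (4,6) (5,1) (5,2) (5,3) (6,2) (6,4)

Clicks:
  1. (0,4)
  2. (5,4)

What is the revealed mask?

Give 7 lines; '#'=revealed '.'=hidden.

Answer: ...####
...####
.......
.......
.......
....#..
.......

Derivation:
Click 1 (0,4) count=0: revealed 8 new [(0,3) (0,4) (0,5) (0,6) (1,3) (1,4) (1,5) (1,6)] -> total=8
Click 2 (5,4) count=3: revealed 1 new [(5,4)] -> total=9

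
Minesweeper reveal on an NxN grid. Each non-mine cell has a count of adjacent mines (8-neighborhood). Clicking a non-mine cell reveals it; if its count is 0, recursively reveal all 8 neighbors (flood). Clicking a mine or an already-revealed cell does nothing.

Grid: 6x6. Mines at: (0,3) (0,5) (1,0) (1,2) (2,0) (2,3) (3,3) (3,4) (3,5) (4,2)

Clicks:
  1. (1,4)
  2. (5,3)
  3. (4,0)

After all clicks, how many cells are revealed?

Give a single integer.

Click 1 (1,4) count=3: revealed 1 new [(1,4)] -> total=1
Click 2 (5,3) count=1: revealed 1 new [(5,3)] -> total=2
Click 3 (4,0) count=0: revealed 6 new [(3,0) (3,1) (4,0) (4,1) (5,0) (5,1)] -> total=8

Answer: 8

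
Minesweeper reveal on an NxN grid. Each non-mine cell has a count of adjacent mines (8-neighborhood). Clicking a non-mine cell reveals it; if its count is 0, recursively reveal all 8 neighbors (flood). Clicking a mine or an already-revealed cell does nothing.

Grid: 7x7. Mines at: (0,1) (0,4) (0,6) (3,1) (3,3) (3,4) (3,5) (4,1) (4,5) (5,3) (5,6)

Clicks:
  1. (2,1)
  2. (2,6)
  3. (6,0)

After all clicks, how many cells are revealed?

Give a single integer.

Answer: 8

Derivation:
Click 1 (2,1) count=1: revealed 1 new [(2,1)] -> total=1
Click 2 (2,6) count=1: revealed 1 new [(2,6)] -> total=2
Click 3 (6,0) count=0: revealed 6 new [(5,0) (5,1) (5,2) (6,0) (6,1) (6,2)] -> total=8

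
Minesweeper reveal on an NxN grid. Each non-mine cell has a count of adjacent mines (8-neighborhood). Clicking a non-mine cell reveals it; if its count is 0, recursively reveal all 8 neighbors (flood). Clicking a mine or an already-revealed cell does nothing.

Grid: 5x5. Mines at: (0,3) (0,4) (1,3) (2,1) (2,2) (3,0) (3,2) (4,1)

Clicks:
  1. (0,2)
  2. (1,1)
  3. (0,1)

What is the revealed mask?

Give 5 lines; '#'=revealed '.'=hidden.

Answer: ###..
###..
.....
.....
.....

Derivation:
Click 1 (0,2) count=2: revealed 1 new [(0,2)] -> total=1
Click 2 (1,1) count=2: revealed 1 new [(1,1)] -> total=2
Click 3 (0,1) count=0: revealed 4 new [(0,0) (0,1) (1,0) (1,2)] -> total=6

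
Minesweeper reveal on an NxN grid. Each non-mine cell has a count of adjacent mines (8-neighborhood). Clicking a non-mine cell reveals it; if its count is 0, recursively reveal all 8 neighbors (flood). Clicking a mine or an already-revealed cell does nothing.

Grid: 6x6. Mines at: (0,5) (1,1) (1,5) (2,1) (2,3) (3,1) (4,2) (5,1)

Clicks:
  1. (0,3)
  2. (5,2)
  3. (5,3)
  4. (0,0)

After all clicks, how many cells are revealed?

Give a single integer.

Answer: 9

Derivation:
Click 1 (0,3) count=0: revealed 6 new [(0,2) (0,3) (0,4) (1,2) (1,3) (1,4)] -> total=6
Click 2 (5,2) count=2: revealed 1 new [(5,2)] -> total=7
Click 3 (5,3) count=1: revealed 1 new [(5,3)] -> total=8
Click 4 (0,0) count=1: revealed 1 new [(0,0)] -> total=9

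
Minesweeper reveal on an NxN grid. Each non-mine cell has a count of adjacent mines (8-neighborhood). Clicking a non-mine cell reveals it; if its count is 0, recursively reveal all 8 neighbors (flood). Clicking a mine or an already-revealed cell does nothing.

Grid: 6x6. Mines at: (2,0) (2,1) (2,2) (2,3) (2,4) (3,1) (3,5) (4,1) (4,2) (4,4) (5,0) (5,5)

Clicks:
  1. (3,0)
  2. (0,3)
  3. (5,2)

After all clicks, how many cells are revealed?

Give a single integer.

Answer: 14

Derivation:
Click 1 (3,0) count=4: revealed 1 new [(3,0)] -> total=1
Click 2 (0,3) count=0: revealed 12 new [(0,0) (0,1) (0,2) (0,3) (0,4) (0,5) (1,0) (1,1) (1,2) (1,3) (1,4) (1,5)] -> total=13
Click 3 (5,2) count=2: revealed 1 new [(5,2)] -> total=14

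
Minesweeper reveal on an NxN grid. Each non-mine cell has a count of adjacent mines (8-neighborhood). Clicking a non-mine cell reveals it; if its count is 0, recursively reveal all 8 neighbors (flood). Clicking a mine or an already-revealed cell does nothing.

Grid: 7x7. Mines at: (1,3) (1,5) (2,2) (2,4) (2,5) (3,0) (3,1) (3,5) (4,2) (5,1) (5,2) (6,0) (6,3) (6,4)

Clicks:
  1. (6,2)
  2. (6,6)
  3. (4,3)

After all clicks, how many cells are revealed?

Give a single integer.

Answer: 8

Derivation:
Click 1 (6,2) count=3: revealed 1 new [(6,2)] -> total=1
Click 2 (6,6) count=0: revealed 6 new [(4,5) (4,6) (5,5) (5,6) (6,5) (6,6)] -> total=7
Click 3 (4,3) count=2: revealed 1 new [(4,3)] -> total=8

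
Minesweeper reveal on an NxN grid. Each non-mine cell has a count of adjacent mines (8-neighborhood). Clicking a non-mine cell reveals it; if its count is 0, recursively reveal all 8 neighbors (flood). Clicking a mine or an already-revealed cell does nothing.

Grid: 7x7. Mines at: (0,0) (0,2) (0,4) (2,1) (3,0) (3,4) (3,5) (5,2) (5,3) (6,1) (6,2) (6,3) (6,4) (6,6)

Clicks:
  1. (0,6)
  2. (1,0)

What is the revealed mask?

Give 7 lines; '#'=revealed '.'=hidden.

Click 1 (0,6) count=0: revealed 6 new [(0,5) (0,6) (1,5) (1,6) (2,5) (2,6)] -> total=6
Click 2 (1,0) count=2: revealed 1 new [(1,0)] -> total=7

Answer: .....##
#....##
.....##
.......
.......
.......
.......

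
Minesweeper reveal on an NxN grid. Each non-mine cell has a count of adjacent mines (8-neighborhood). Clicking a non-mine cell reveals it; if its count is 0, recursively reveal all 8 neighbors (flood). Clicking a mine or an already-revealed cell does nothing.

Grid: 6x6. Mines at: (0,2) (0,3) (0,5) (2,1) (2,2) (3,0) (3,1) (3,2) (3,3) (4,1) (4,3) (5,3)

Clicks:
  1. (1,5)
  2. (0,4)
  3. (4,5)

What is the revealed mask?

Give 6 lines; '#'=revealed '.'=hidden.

Click 1 (1,5) count=1: revealed 1 new [(1,5)] -> total=1
Click 2 (0,4) count=2: revealed 1 new [(0,4)] -> total=2
Click 3 (4,5) count=0: revealed 9 new [(1,4) (2,4) (2,5) (3,4) (3,5) (4,4) (4,5) (5,4) (5,5)] -> total=11

Answer: ....#.
....##
....##
....##
....##
....##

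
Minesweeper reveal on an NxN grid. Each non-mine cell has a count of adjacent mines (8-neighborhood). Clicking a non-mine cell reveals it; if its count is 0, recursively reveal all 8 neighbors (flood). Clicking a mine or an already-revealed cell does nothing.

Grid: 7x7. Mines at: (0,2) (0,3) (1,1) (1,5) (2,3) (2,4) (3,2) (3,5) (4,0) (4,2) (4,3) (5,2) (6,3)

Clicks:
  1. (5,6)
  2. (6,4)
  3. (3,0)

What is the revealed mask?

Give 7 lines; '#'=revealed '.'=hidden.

Click 1 (5,6) count=0: revealed 9 new [(4,4) (4,5) (4,6) (5,4) (5,5) (5,6) (6,4) (6,5) (6,6)] -> total=9
Click 2 (6,4) count=1: revealed 0 new [(none)] -> total=9
Click 3 (3,0) count=1: revealed 1 new [(3,0)] -> total=10

Answer: .......
.......
.......
#......
....###
....###
....###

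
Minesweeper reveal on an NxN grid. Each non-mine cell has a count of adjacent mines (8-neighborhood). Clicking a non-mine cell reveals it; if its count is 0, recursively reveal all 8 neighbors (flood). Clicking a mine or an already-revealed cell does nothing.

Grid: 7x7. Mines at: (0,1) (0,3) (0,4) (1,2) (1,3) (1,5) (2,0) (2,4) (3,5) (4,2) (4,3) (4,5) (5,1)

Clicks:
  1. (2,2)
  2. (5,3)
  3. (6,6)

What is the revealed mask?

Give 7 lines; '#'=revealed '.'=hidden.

Click 1 (2,2) count=2: revealed 1 new [(2,2)] -> total=1
Click 2 (5,3) count=2: revealed 1 new [(5,3)] -> total=2
Click 3 (6,6) count=0: revealed 9 new [(5,2) (5,4) (5,5) (5,6) (6,2) (6,3) (6,4) (6,5) (6,6)] -> total=11

Answer: .......
.......
..#....
.......
.......
..#####
..#####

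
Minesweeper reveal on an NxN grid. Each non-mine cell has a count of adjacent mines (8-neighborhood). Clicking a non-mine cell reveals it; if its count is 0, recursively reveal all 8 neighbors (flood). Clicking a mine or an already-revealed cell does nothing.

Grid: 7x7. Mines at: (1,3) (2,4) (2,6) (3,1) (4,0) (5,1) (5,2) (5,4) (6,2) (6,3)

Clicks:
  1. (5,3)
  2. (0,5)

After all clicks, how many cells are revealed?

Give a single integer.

Answer: 7

Derivation:
Click 1 (5,3) count=4: revealed 1 new [(5,3)] -> total=1
Click 2 (0,5) count=0: revealed 6 new [(0,4) (0,5) (0,6) (1,4) (1,5) (1,6)] -> total=7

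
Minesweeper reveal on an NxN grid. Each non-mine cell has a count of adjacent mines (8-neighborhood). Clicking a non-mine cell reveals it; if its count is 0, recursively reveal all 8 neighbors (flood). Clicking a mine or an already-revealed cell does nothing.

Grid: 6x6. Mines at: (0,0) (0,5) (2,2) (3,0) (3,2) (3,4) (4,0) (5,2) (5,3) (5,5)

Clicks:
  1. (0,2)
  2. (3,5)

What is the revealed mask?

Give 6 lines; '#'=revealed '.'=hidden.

Click 1 (0,2) count=0: revealed 8 new [(0,1) (0,2) (0,3) (0,4) (1,1) (1,2) (1,3) (1,4)] -> total=8
Click 2 (3,5) count=1: revealed 1 new [(3,5)] -> total=9

Answer: .####.
.####.
......
.....#
......
......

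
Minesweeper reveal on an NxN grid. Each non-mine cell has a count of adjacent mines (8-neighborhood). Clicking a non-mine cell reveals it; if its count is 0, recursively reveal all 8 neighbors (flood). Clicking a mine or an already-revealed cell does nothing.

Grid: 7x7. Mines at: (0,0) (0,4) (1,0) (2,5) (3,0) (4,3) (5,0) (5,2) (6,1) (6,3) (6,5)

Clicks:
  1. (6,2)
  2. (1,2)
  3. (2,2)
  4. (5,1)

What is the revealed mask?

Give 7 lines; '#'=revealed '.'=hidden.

Click 1 (6,2) count=3: revealed 1 new [(6,2)] -> total=1
Click 2 (1,2) count=0: revealed 15 new [(0,1) (0,2) (0,3) (1,1) (1,2) (1,3) (1,4) (2,1) (2,2) (2,3) (2,4) (3,1) (3,2) (3,3) (3,4)] -> total=16
Click 3 (2,2) count=0: revealed 0 new [(none)] -> total=16
Click 4 (5,1) count=3: revealed 1 new [(5,1)] -> total=17

Answer: .###...
.####..
.####..
.####..
.......
.#.....
..#....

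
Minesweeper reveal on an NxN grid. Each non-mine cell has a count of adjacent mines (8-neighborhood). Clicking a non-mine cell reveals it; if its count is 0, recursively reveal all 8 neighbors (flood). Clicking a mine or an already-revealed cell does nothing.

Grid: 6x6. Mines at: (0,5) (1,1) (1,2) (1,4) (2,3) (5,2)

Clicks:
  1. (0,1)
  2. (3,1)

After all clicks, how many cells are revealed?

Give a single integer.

Click 1 (0,1) count=2: revealed 1 new [(0,1)] -> total=1
Click 2 (3,1) count=0: revealed 11 new [(2,0) (2,1) (2,2) (3,0) (3,1) (3,2) (4,0) (4,1) (4,2) (5,0) (5,1)] -> total=12

Answer: 12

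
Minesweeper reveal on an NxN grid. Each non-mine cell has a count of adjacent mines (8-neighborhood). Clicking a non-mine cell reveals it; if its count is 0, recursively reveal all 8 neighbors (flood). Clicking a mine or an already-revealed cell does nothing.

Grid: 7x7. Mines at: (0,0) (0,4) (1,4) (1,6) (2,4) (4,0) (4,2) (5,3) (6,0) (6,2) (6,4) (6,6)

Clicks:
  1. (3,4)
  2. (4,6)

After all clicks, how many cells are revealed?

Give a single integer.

Click 1 (3,4) count=1: revealed 1 new [(3,4)] -> total=1
Click 2 (4,6) count=0: revealed 10 new [(2,5) (2,6) (3,5) (3,6) (4,4) (4,5) (4,6) (5,4) (5,5) (5,6)] -> total=11

Answer: 11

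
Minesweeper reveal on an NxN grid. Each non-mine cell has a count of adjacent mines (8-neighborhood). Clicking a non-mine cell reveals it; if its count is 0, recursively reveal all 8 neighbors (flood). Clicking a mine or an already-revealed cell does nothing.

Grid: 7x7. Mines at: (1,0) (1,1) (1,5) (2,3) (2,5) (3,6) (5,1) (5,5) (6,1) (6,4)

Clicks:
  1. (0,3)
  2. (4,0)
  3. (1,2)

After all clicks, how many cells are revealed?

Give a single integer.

Click 1 (0,3) count=0: revealed 6 new [(0,2) (0,3) (0,4) (1,2) (1,3) (1,4)] -> total=6
Click 2 (4,0) count=1: revealed 1 new [(4,0)] -> total=7
Click 3 (1,2) count=2: revealed 0 new [(none)] -> total=7

Answer: 7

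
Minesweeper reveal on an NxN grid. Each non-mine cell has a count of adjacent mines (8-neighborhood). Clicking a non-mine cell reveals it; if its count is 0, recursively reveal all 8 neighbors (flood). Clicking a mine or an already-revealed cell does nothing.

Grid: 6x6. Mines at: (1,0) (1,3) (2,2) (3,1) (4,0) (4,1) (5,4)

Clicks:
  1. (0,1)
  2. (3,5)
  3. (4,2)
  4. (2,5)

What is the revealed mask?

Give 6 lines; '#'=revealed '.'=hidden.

Answer: .#..##
....##
...###
...###
..####
......

Derivation:
Click 1 (0,1) count=1: revealed 1 new [(0,1)] -> total=1
Click 2 (3,5) count=0: revealed 13 new [(0,4) (0,5) (1,4) (1,5) (2,3) (2,4) (2,5) (3,3) (3,4) (3,5) (4,3) (4,4) (4,5)] -> total=14
Click 3 (4,2) count=2: revealed 1 new [(4,2)] -> total=15
Click 4 (2,5) count=0: revealed 0 new [(none)] -> total=15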